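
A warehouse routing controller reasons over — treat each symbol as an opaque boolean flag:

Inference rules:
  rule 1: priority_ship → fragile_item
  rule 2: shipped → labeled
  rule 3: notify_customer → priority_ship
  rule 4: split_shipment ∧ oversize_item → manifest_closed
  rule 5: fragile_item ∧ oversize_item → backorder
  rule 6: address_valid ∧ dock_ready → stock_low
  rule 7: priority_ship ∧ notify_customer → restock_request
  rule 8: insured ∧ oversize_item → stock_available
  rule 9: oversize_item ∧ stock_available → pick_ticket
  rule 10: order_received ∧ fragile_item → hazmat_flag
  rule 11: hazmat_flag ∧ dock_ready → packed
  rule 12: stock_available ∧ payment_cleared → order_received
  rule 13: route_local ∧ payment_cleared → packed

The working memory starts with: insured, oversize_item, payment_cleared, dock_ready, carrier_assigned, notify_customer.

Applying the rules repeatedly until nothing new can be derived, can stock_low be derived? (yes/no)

Round 1: rule 3 [notify_customer → priority_ship]; rule 8 [insured ∧ oversize_item → stock_available]. New: priority_ship, stock_available.
Round 2: rule 1 [priority_ship → fragile_item]; rule 7 [priority_ship ∧ notify_customer → restock_request]; rule 9 [oversize_item ∧ stock_available → pick_ticket]; rule 12 [stock_available ∧ payment_cleared → order_received]. New: fragile_item, restock_request, pick_ticket, order_received.
Round 3: rule 5 [fragile_item ∧ oversize_item → backorder]; rule 10 [order_received ∧ fragile_item → hazmat_flag]. New: backorder, hazmat_flag.
Round 4: rule 11 [hazmat_flag ∧ dock_ready → packed]. New: packed.
Fixed point reached. stock_low is concluded only by rule 6; rule 6 needs address_valid (never derived).

no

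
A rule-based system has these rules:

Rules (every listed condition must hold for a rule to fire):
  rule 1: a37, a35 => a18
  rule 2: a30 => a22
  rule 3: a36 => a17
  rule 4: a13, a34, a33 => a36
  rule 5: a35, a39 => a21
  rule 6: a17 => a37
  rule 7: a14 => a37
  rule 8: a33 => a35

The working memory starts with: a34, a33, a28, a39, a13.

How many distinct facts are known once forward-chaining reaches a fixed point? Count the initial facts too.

Round 1: rule 4 [a13, a34, a33 => a36]; rule 8 [a33 => a35]. Adds a36, a35.
Round 2: rule 3 [a36 => a17]; rule 5 [a35, a39 => a21]. Adds a17, a21.
Round 3: rule 6 [a17 => a37]. Adds a37.
Round 4: rule 1 [a37, a35 => a18]. Adds a18.
Closure: {a13, a17, a18, a21, a28, a33, a34, a35, a36, a37, a39} — 11 facts.

11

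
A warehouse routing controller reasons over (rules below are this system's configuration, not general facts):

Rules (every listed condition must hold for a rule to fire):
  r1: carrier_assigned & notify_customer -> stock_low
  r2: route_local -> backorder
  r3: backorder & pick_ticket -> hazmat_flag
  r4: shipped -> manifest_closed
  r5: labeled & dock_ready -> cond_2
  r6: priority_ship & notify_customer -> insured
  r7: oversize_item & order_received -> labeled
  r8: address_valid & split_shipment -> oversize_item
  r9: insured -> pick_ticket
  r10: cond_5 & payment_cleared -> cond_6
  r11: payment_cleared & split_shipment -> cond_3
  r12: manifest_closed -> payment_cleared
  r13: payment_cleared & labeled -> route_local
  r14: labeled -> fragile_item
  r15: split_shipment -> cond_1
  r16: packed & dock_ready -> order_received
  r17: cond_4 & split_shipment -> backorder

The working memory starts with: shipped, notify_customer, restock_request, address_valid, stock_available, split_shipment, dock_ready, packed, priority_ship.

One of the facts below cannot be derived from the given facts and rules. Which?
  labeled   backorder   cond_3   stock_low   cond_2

stock_low

Round 1 — r4, r6, r8, r15, r16, derive manifest_closed, insured, oversize_item, cond_1, order_received.
Round 2 — r7, r9, r12, derive labeled, pick_ticket, payment_cleared.
Round 3 — r5, r11, r13, r14, derive cond_2, cond_3, route_local, fragile_item.
Round 4 — r2, derive backorder.
Round 5 — r3, derive hazmat_flag.
Derived: backorder (round 4), cond_2 (round 3), labeled (round 2), cond_3 (round 3). stock_low never appears in any round.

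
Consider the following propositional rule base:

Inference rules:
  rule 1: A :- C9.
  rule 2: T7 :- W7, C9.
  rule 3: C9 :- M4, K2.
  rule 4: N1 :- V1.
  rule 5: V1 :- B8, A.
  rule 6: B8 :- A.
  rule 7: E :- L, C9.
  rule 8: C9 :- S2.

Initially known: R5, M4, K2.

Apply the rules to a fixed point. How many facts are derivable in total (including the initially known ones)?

8

Round 1: rule 3 [C9 :- M4, K2.]. Adds C9.
Round 2: rule 1 [A :- C9.]. Adds A.
Round 3: rule 6 [B8 :- A.]. Adds B8.
Round 4: rule 5 [V1 :- B8, A.]. Adds V1.
Round 5: rule 4 [N1 :- V1.]. Adds N1.
Closure: {A, B8, C9, K2, M4, N1, R5, V1} — 8 facts.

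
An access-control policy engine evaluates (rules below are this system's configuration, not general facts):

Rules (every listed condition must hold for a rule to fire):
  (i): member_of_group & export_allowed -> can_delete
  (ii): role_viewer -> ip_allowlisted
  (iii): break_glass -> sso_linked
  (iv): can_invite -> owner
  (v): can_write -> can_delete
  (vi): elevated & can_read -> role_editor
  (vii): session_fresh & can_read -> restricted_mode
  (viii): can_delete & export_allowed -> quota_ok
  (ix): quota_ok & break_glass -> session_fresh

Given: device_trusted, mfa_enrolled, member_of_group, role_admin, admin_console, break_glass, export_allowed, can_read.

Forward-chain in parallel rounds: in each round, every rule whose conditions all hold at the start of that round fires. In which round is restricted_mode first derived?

4

Round 1: (i) [member_of_group & export_allowed -> can_delete]; (iii) [break_glass -> sso_linked]. New: can_delete, sso_linked.
Round 2: (viii) [can_delete & export_allowed -> quota_ok]. New: quota_ok.
Round 3: (ix) [quota_ok & break_glass -> session_fresh]. New: session_fresh.
Round 4: (vii) [session_fresh & can_read -> restricted_mode]. New: restricted_mode.
restricted_mode first appears in round 4.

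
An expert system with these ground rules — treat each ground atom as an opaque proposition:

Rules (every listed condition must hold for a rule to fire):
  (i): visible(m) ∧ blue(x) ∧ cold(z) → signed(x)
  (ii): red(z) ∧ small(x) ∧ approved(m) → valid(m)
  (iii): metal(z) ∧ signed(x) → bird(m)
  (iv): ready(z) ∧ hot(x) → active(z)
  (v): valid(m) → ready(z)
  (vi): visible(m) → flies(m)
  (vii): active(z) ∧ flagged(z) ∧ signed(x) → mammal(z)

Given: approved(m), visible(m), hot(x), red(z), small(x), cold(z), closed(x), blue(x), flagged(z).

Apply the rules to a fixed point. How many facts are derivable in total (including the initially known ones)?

Round 1: (i) [visible(m) ∧ blue(x) ∧ cold(z) → signed(x)]; (ii) [red(z) ∧ small(x) ∧ approved(m) → valid(m)]; (vi) [visible(m) → flies(m)]. Adds signed(x), valid(m), flies(m).
Round 2: (v) [valid(m) → ready(z)]. Adds ready(z).
Round 3: (iv) [ready(z) ∧ hot(x) → active(z)]. Adds active(z).
Round 4: (vii) [active(z) ∧ flagged(z) ∧ signed(x) → mammal(z)]. Adds mammal(z).
Closure: {active(z), approved(m), blue(x), closed(x), cold(z), flagged(z), flies(m), hot(x), mammal(z), ready(z), red(z), signed(x), small(x), valid(m), visible(m)} — 15 facts.

15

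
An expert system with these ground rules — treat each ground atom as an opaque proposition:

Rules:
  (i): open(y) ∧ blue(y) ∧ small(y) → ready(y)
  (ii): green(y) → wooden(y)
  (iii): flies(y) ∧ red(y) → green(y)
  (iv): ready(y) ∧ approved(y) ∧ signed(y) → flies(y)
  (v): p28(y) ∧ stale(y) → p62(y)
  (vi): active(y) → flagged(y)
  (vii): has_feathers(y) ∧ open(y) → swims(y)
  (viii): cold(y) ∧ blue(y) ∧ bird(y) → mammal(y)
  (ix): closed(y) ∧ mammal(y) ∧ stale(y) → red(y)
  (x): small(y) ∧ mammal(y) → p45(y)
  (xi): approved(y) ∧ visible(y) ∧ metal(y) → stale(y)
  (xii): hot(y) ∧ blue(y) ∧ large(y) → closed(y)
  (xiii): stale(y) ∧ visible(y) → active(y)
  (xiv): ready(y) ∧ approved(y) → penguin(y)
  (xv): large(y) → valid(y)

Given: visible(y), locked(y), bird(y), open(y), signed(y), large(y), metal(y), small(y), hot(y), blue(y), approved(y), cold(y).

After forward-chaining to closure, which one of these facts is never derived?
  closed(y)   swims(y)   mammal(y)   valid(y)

swims(y)

Round 1 — (i), (viii), (xi), (xii), (xv), derive ready(y), mammal(y), stale(y), closed(y), valid(y).
Round 2 — (iv), (ix), (x), (xiii), (xiv), derive flies(y), red(y), p45(y), active(y), penguin(y).
Round 3 — (iii), (vi), derive green(y), flagged(y).
Round 4 — (ii), derive wooden(y).
Derived: closed(y) (round 1), valid(y) (round 1), mammal(y) (round 1). swims(y) never appears in any round.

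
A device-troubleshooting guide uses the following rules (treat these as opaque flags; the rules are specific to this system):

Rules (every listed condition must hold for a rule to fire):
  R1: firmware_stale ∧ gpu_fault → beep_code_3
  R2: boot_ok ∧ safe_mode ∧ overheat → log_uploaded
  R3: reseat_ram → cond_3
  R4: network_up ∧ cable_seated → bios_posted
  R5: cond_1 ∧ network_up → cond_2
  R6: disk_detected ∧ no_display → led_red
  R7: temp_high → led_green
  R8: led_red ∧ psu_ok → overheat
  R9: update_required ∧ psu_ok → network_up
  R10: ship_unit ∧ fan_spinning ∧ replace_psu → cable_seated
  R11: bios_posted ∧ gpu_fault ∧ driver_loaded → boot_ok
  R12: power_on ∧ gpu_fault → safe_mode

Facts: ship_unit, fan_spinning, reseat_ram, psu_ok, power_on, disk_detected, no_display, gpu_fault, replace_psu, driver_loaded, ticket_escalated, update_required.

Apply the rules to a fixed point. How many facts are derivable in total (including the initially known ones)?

[1] R3 [reseat_ram → cond_3]; R6 [disk_detected ∧ no_display → led_red]; R9 [update_required ∧ psu_ok → network_up]; R10 [ship_unit ∧ fan_spinning ∧ replace_psu → cable_seated]; R12 [power_on ∧ gpu_fault → safe_mode]. ⇒ new: cond_3, led_red, network_up, cable_seated, safe_mode.
[2] R4 [network_up ∧ cable_seated → bios_posted]; R8 [led_red ∧ psu_ok → overheat]. ⇒ new: bios_posted, overheat.
[3] R11 [bios_posted ∧ gpu_fault ∧ driver_loaded → boot_ok]. ⇒ new: boot_ok.
[4] R2 [boot_ok ∧ safe_mode ∧ overheat → log_uploaded]. ⇒ new: log_uploaded.
Closure: {bios_posted, boot_ok, cable_seated, cond_3, disk_detected, driver_loaded, fan_spinning, gpu_fault, led_red, log_uploaded, network_up, no_display, overheat, power_on, psu_ok, replace_psu, reseat_ram, safe_mode, ship_unit, ticket_escalated, update_required} — 21 facts.

21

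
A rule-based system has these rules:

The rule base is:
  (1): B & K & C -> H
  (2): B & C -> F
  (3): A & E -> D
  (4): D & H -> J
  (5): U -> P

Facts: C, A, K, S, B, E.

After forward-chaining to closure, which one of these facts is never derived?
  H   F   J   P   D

Round 1 fires (1), (2), (3), giving H, F, D.
Round 2 fires (4), giving J.
Derived: D (round 1), H (round 1), F (round 1), J (round 2). P never appears in any round.

P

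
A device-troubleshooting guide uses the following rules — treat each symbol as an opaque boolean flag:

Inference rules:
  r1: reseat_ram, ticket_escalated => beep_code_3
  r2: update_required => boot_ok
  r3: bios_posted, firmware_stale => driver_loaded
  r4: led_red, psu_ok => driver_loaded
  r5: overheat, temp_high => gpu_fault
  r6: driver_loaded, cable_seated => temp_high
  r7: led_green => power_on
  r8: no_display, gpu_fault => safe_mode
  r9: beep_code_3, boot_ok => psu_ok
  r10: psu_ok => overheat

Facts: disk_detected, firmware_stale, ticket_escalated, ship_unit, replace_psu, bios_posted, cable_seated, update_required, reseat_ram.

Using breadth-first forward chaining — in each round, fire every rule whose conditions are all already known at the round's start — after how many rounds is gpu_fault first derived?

Round 1 — r1, r2, r3, derive beep_code_3, boot_ok, driver_loaded.
Round 2 — r6, r9, derive temp_high, psu_ok.
Round 3 — r10, derive overheat.
Round 4 — r5, derive gpu_fault.
gpu_fault first appears in round 4.

4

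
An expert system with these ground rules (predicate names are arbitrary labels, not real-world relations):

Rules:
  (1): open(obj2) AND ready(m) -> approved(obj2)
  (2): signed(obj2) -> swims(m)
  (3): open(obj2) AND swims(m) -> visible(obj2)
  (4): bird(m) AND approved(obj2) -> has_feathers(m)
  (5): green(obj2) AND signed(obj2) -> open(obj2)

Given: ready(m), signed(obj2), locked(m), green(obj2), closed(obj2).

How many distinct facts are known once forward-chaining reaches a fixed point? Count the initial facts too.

9

Round 1: (2) [signed(obj2) -> swims(m)]; (5) [green(obj2) AND signed(obj2) -> open(obj2)]. Adds swims(m), open(obj2).
Round 2: (1) [open(obj2) AND ready(m) -> approved(obj2)]; (3) [open(obj2) AND swims(m) -> visible(obj2)]. Adds approved(obj2), visible(obj2).
Closure: {approved(obj2), closed(obj2), green(obj2), locked(m), open(obj2), ready(m), signed(obj2), swims(m), visible(obj2)} — 9 facts.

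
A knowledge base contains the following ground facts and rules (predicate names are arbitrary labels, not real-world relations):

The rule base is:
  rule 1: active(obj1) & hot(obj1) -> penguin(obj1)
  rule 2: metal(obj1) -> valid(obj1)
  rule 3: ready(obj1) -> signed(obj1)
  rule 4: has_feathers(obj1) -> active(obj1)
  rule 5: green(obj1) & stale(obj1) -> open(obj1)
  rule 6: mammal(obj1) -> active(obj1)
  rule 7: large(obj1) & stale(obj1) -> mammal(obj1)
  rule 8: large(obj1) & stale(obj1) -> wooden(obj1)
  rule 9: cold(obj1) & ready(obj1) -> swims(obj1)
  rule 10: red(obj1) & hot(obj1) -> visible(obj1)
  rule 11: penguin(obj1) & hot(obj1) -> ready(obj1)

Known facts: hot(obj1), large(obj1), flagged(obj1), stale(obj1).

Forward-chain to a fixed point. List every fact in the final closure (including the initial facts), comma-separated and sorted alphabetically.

Round 1 fires rule 7, rule 8, giving mammal(obj1), wooden(obj1).
Round 2 fires rule 6, giving active(obj1).
Round 3 fires rule 1, giving penguin(obj1).
Round 4 fires rule 11, giving ready(obj1).
Round 5 fires rule 3, giving signed(obj1).

active(obj1), flagged(obj1), hot(obj1), large(obj1), mammal(obj1), penguin(obj1), ready(obj1), signed(obj1), stale(obj1), wooden(obj1)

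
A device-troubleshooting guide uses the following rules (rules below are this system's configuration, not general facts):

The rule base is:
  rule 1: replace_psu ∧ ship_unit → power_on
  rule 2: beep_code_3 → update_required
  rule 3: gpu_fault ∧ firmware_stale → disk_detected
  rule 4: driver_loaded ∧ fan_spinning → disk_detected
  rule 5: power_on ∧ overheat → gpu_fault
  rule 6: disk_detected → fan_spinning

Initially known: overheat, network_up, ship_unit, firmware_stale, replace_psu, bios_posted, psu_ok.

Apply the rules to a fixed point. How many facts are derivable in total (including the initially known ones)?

11

Round 1 fires rule 1, giving power_on.
Round 2 fires rule 5, giving gpu_fault.
Round 3 fires rule 3, giving disk_detected.
Round 4 fires rule 6, giving fan_spinning.
Closure: {bios_posted, disk_detected, fan_spinning, firmware_stale, gpu_fault, network_up, overheat, power_on, psu_ok, replace_psu, ship_unit} — 11 facts.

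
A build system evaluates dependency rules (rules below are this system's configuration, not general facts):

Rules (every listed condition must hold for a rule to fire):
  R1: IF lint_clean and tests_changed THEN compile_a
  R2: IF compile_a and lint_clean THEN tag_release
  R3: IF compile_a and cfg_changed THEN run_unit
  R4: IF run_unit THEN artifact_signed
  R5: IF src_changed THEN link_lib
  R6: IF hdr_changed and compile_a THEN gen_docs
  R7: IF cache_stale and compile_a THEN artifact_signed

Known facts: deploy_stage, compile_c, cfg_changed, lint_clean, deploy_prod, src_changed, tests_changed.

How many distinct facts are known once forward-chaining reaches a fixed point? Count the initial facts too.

Round 1 fires R1, R5, giving compile_a, link_lib.
Round 2 fires R2, R3, giving tag_release, run_unit.
Round 3 fires R4, giving artifact_signed.
Closure: {artifact_signed, cfg_changed, compile_a, compile_c, deploy_prod, deploy_stage, link_lib, lint_clean, run_unit, src_changed, tag_release, tests_changed} — 12 facts.

12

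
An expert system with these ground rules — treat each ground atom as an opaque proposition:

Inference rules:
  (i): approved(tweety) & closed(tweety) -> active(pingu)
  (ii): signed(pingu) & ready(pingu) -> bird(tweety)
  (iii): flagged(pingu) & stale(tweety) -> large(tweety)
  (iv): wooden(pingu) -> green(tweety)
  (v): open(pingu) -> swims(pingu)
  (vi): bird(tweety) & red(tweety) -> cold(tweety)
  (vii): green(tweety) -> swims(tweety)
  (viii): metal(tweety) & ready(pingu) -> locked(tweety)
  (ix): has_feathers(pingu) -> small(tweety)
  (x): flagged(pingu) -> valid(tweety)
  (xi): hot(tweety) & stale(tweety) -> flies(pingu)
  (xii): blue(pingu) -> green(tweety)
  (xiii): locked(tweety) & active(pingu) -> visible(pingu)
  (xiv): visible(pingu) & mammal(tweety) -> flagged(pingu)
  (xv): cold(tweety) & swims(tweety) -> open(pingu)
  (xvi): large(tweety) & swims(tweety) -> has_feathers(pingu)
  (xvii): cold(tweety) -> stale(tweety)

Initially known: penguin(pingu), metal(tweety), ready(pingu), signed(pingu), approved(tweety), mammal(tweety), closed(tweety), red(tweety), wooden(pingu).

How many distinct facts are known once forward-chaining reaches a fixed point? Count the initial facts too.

24

Round 1: (i) [approved(tweety) & closed(tweety) -> active(pingu)]; (ii) [signed(pingu) & ready(pingu) -> bird(tweety)]; (iv) [wooden(pingu) -> green(tweety)]; (viii) [metal(tweety) & ready(pingu) -> locked(tweety)]. Adds active(pingu), bird(tweety), green(tweety), locked(tweety).
Round 2: (vi) [bird(tweety) & red(tweety) -> cold(tweety)]; (vii) [green(tweety) -> swims(tweety)]; (xiii) [locked(tweety) & active(pingu) -> visible(pingu)]. Adds cold(tweety), swims(tweety), visible(pingu).
Round 3: (xiv) [visible(pingu) & mammal(tweety) -> flagged(pingu)]; (xv) [cold(tweety) & swims(tweety) -> open(pingu)]; (xvii) [cold(tweety) -> stale(tweety)]. Adds flagged(pingu), open(pingu), stale(tweety).
Round 4: (iii) [flagged(pingu) & stale(tweety) -> large(tweety)]; (v) [open(pingu) -> swims(pingu)]; (x) [flagged(pingu) -> valid(tweety)]. Adds large(tweety), swims(pingu), valid(tweety).
Round 5: (xvi) [large(tweety) & swims(tweety) -> has_feathers(pingu)]. Adds has_feathers(pingu).
Round 6: (ix) [has_feathers(pingu) -> small(tweety)]. Adds small(tweety).
Closure: {active(pingu), approved(tweety), bird(tweety), closed(tweety), cold(tweety), flagged(pingu), green(tweety), has_feathers(pingu), large(tweety), locked(tweety), mammal(tweety), metal(tweety), open(pingu), penguin(pingu), ready(pingu), red(tweety), signed(pingu), small(tweety), stale(tweety), swims(pingu), swims(tweety), valid(tweety), visible(pingu), wooden(pingu)} — 24 facts.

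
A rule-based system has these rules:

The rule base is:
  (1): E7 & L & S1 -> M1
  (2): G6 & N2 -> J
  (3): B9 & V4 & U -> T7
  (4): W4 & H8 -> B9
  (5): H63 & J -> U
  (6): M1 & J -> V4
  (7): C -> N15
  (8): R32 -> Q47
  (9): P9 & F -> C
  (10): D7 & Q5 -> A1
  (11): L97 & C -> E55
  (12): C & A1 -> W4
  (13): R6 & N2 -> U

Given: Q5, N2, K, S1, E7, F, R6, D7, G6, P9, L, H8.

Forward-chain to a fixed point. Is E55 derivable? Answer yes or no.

Round 1: (1) [E7 & L & S1 -> M1]; (2) [G6 & N2 -> J]; (9) [P9 & F -> C]; (10) [D7 & Q5 -> A1]; (13) [R6 & N2 -> U]. New: M1, J, C, A1, U.
Round 2: (6) [M1 & J -> V4]; (7) [C -> N15]; (12) [C & A1 -> W4]. New: V4, N15, W4.
Round 3: (4) [W4 & H8 -> B9]. New: B9.
Round 4: (3) [B9 & V4 & U -> T7]. New: T7.
Fixed point reached. E55 is concluded only by (11); (11) needs L97 (never derived).

no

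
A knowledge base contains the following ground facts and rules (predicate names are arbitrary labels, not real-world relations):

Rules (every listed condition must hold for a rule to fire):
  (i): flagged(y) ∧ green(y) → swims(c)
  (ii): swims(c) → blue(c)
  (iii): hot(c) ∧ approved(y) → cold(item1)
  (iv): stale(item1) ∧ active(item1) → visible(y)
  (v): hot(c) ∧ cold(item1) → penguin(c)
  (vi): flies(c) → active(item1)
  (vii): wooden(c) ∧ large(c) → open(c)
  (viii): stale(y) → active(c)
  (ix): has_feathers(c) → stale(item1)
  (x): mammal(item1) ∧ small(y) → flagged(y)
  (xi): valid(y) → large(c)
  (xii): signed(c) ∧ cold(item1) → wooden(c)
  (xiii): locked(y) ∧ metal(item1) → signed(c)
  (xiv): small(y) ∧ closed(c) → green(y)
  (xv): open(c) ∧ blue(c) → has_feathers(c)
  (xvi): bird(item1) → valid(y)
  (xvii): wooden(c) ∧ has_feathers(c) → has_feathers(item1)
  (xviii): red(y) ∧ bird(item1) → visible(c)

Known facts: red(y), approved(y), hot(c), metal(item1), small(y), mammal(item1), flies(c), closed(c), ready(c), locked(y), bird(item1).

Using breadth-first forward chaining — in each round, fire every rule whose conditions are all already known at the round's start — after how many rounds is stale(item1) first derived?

[1] (iii) [hot(c) ∧ approved(y) → cold(item1)]; (vi) [flies(c) → active(item1)]; (x) [mammal(item1) ∧ small(y) → flagged(y)]; (xiii) [locked(y) ∧ metal(item1) → signed(c)]; (xiv) [small(y) ∧ closed(c) → green(y)]; (xvi) [bird(item1) → valid(y)]; (xviii) [red(y) ∧ bird(item1) → visible(c)]. ⇒ new: cold(item1), active(item1), flagged(y), signed(c), green(y), valid(y), visible(c).
[2] (i) [flagged(y) ∧ green(y) → swims(c)]; (v) [hot(c) ∧ cold(item1) → penguin(c)]; (xi) [valid(y) → large(c)]; (xii) [signed(c) ∧ cold(item1) → wooden(c)]. ⇒ new: swims(c), penguin(c), large(c), wooden(c).
[3] (ii) [swims(c) → blue(c)]; (vii) [wooden(c) ∧ large(c) → open(c)]. ⇒ new: blue(c), open(c).
[4] (xv) [open(c) ∧ blue(c) → has_feathers(c)]. ⇒ new: has_feathers(c).
[5] (ix) [has_feathers(c) → stale(item1)]; (xvii) [wooden(c) ∧ has_feathers(c) → has_feathers(item1)]. ⇒ new: stale(item1), has_feathers(item1).
stale(item1) first appears in round 5.

5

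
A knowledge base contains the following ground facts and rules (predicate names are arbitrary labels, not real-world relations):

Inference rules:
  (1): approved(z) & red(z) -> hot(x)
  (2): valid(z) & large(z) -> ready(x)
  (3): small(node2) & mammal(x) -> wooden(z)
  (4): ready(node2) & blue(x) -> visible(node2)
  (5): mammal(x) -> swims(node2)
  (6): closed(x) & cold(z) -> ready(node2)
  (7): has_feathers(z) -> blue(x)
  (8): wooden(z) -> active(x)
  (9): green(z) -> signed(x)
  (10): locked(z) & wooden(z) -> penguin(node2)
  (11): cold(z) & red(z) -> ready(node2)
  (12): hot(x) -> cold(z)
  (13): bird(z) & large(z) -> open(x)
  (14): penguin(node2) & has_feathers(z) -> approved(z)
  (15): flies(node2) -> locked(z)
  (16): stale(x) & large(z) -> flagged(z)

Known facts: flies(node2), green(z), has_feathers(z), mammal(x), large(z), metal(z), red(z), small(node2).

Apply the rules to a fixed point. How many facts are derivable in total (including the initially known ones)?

Round 1 — (3), (5), (7), (9), (15), derive wooden(z), swims(node2), blue(x), signed(x), locked(z).
Round 2 — (8), (10), derive active(x), penguin(node2).
Round 3 — (14), derive approved(z).
Round 4 — (1), derive hot(x).
Round 5 — (12), derive cold(z).
Round 6 — (11), derive ready(node2).
Round 7 — (4), derive visible(node2).
Closure: {active(x), approved(z), blue(x), cold(z), flies(node2), green(z), has_feathers(z), hot(x), large(z), locked(z), mammal(x), metal(z), penguin(node2), ready(node2), red(z), signed(x), small(node2), swims(node2), visible(node2), wooden(z)} — 20 facts.

20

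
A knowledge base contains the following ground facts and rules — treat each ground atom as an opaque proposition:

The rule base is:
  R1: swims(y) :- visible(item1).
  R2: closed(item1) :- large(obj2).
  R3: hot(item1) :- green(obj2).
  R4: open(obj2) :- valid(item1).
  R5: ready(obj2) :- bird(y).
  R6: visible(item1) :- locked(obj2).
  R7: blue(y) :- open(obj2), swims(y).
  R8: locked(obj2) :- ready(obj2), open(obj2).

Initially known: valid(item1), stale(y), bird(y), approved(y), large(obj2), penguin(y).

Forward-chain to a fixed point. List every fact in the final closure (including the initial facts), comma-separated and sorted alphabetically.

approved(y), bird(y), blue(y), closed(item1), large(obj2), locked(obj2), open(obj2), penguin(y), ready(obj2), stale(y), swims(y), valid(item1), visible(item1)

Round 1 — R2, R4, R5, derive closed(item1), open(obj2), ready(obj2).
Round 2 — R8, derive locked(obj2).
Round 3 — R6, derive visible(item1).
Round 4 — R1, derive swims(y).
Round 5 — R7, derive blue(y).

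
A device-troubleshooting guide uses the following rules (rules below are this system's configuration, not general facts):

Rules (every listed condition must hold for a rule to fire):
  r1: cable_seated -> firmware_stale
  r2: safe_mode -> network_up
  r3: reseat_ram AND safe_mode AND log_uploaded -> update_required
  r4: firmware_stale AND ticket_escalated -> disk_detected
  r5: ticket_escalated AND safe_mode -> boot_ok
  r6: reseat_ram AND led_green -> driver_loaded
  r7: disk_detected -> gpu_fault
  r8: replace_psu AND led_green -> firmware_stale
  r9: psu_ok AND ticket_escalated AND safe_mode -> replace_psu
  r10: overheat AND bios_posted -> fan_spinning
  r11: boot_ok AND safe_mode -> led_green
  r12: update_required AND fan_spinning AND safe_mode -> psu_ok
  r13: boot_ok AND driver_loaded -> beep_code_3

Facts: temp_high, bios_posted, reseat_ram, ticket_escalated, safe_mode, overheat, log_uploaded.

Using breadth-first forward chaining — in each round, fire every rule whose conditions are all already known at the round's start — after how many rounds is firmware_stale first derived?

4

[1] r2 [safe_mode -> network_up]; r3 [reseat_ram AND safe_mode AND log_uploaded -> update_required]; r5 [ticket_escalated AND safe_mode -> boot_ok]; r10 [overheat AND bios_posted -> fan_spinning]. ⇒ new: network_up, update_required, boot_ok, fan_spinning.
[2] r11 [boot_ok AND safe_mode -> led_green]; r12 [update_required AND fan_spinning AND safe_mode -> psu_ok]. ⇒ new: led_green, psu_ok.
[3] r6 [reseat_ram AND led_green -> driver_loaded]; r9 [psu_ok AND ticket_escalated AND safe_mode -> replace_psu]. ⇒ new: driver_loaded, replace_psu.
[4] r8 [replace_psu AND led_green -> firmware_stale]; r13 [boot_ok AND driver_loaded -> beep_code_3]. ⇒ new: firmware_stale, beep_code_3.
firmware_stale first appears in round 4.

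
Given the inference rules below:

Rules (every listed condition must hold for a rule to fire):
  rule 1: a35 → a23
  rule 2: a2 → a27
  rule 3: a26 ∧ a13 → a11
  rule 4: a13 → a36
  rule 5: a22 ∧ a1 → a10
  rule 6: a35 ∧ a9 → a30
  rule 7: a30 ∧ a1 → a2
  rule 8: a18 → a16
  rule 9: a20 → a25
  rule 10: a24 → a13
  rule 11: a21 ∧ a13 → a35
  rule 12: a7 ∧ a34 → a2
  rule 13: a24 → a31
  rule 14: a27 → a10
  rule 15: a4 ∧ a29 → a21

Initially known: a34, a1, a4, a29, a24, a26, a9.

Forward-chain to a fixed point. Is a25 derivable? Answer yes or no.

Round 1: rule 10 [a24 → a13]; rule 13 [a24 → a31]; rule 15 [a4 ∧ a29 → a21]. New: a13, a31, a21.
Round 2: rule 3 [a26 ∧ a13 → a11]; rule 4 [a13 → a36]; rule 11 [a21 ∧ a13 → a35]. New: a11, a36, a35.
Round 3: rule 1 [a35 → a23]; rule 6 [a35 ∧ a9 → a30]. New: a23, a30.
Round 4: rule 7 [a30 ∧ a1 → a2]. New: a2.
Round 5: rule 2 [a2 → a27]. New: a27.
Round 6: rule 14 [a27 → a10]. New: a10.
Fixed point reached. a25 is concluded only by rule 9; rule 9 needs a20 (never derived).

no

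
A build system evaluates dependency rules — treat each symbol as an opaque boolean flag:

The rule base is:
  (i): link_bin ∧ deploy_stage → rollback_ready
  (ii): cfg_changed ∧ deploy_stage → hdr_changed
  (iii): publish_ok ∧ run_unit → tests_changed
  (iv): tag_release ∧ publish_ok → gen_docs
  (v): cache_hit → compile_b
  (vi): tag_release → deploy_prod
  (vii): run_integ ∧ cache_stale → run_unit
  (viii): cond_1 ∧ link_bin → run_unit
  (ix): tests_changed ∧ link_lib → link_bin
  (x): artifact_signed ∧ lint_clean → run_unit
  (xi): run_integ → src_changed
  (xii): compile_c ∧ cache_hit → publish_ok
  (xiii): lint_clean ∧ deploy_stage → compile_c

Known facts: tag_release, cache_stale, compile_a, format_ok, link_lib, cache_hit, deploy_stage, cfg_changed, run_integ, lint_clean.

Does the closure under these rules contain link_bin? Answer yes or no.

yes

[1] (ii) [cfg_changed ∧ deploy_stage → hdr_changed]; (v) [cache_hit → compile_b]; (vi) [tag_release → deploy_prod]; (vii) [run_integ ∧ cache_stale → run_unit]; (xi) [run_integ → src_changed]; (xiii) [lint_clean ∧ deploy_stage → compile_c]. ⇒ new: hdr_changed, compile_b, deploy_prod, run_unit, src_changed, compile_c.
[2] (xii) [compile_c ∧ cache_hit → publish_ok]. ⇒ new: publish_ok.
[3] (iii) [publish_ok ∧ run_unit → tests_changed]; (iv) [tag_release ∧ publish_ok → gen_docs]. ⇒ new: tests_changed, gen_docs.
[4] (ix) [tests_changed ∧ link_lib → link_bin]. ⇒ new: link_bin.
[5] (i) [link_bin ∧ deploy_stage → rollback_ready]. ⇒ new: rollback_ready.
link_bin appears in round 4, so it is derivable.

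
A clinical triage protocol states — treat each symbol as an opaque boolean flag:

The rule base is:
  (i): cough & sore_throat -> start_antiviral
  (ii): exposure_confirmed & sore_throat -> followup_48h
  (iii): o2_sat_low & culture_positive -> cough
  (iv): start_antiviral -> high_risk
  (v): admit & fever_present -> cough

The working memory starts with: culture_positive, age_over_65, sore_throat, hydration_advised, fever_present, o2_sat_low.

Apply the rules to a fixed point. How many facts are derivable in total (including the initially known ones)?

9

Round 1 — (iii), derive cough.
Round 2 — (i), derive start_antiviral.
Round 3 — (iv), derive high_risk.
Closure: {age_over_65, cough, culture_positive, fever_present, high_risk, hydration_advised, o2_sat_low, sore_throat, start_antiviral} — 9 facts.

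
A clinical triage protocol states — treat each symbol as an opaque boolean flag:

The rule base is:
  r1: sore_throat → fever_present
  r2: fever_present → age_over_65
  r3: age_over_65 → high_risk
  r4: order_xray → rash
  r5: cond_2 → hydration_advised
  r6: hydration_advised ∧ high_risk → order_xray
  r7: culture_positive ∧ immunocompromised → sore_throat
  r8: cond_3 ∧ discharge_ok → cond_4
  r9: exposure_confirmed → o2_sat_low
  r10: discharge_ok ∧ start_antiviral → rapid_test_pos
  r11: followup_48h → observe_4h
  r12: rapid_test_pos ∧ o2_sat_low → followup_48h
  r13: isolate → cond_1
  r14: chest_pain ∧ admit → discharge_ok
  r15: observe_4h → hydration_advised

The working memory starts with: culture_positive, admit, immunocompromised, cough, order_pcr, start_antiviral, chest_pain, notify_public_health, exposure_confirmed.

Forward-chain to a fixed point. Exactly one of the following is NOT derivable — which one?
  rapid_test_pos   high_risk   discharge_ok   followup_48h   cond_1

Round 1: r7 [culture_positive ∧ immunocompromised → sore_throat]; r9 [exposure_confirmed → o2_sat_low]; r14 [chest_pain ∧ admit → discharge_ok]. New: sore_throat, o2_sat_low, discharge_ok.
Round 2: r1 [sore_throat → fever_present]; r10 [discharge_ok ∧ start_antiviral → rapid_test_pos]. New: fever_present, rapid_test_pos.
Round 3: r2 [fever_present → age_over_65]; r12 [rapid_test_pos ∧ o2_sat_low → followup_48h]. New: age_over_65, followup_48h.
Round 4: r3 [age_over_65 → high_risk]; r11 [followup_48h → observe_4h]. New: high_risk, observe_4h.
Round 5: r15 [observe_4h → hydration_advised]. New: hydration_advised.
Round 6: r6 [hydration_advised ∧ high_risk → order_xray]. New: order_xray.
Round 7: r4 [order_xray → rash]. New: rash.
Derived: followup_48h (round 3), rapid_test_pos (round 2), high_risk (round 4), discharge_ok (round 1). cond_1 never appears in any round.

cond_1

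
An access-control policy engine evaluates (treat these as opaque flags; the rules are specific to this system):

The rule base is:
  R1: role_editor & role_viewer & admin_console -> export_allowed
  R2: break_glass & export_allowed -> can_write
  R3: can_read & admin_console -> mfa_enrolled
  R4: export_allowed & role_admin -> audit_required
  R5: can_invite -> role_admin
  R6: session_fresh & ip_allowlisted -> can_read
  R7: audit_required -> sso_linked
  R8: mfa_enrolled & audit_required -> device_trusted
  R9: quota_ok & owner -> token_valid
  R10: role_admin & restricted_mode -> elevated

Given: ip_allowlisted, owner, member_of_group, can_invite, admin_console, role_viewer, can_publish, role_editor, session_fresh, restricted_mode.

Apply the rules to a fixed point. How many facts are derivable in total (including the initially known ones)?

18

Round 1: R1 [role_editor & role_viewer & admin_console -> export_allowed]; R5 [can_invite -> role_admin]; R6 [session_fresh & ip_allowlisted -> can_read]. New: export_allowed, role_admin, can_read.
Round 2: R3 [can_read & admin_console -> mfa_enrolled]; R4 [export_allowed & role_admin -> audit_required]; R10 [role_admin & restricted_mode -> elevated]. New: mfa_enrolled, audit_required, elevated.
Round 3: R7 [audit_required -> sso_linked]; R8 [mfa_enrolled & audit_required -> device_trusted]. New: sso_linked, device_trusted.
Closure: {admin_console, audit_required, can_invite, can_publish, can_read, device_trusted, elevated, export_allowed, ip_allowlisted, member_of_group, mfa_enrolled, owner, restricted_mode, role_admin, role_editor, role_viewer, session_fresh, sso_linked} — 18 facts.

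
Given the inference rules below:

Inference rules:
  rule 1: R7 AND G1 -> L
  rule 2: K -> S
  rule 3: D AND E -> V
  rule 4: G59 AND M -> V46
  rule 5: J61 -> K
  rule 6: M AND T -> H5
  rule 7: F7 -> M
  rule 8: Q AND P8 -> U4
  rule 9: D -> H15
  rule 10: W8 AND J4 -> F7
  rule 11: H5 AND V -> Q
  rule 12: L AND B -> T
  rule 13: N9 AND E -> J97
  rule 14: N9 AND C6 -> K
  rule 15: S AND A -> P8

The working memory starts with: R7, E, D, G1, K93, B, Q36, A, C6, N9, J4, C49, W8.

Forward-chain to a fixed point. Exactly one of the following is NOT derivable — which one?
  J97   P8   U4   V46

V46

Round 1 — rule 1, rule 3, rule 9, rule 10, rule 13, rule 14, derive L, V, H15, F7, J97, K.
Round 2 — rule 2, rule 7, rule 12, derive S, M, T.
Round 3 — rule 6, rule 15, derive H5, P8.
Round 4 — rule 11, derive Q.
Round 5 — rule 8, derive U4.
Derived: J97 (round 1), P8 (round 3), U4 (round 5). V46 never appears in any round.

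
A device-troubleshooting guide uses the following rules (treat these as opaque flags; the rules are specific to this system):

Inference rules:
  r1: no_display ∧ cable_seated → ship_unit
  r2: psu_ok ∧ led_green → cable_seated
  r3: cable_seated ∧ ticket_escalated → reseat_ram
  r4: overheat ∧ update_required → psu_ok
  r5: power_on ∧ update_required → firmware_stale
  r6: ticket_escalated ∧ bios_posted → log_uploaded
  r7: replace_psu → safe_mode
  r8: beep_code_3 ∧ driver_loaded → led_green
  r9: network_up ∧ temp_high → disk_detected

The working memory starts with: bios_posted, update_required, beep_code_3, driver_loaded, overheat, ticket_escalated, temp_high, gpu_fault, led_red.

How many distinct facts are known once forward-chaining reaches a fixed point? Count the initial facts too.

Round 1: r4 [overheat ∧ update_required → psu_ok]; r6 [ticket_escalated ∧ bios_posted → log_uploaded]; r8 [beep_code_3 ∧ driver_loaded → led_green]. New: psu_ok, log_uploaded, led_green.
Round 2: r2 [psu_ok ∧ led_green → cable_seated]. New: cable_seated.
Round 3: r3 [cable_seated ∧ ticket_escalated → reseat_ram]. New: reseat_ram.
Closure: {beep_code_3, bios_posted, cable_seated, driver_loaded, gpu_fault, led_green, led_red, log_uploaded, overheat, psu_ok, reseat_ram, temp_high, ticket_escalated, update_required} — 14 facts.

14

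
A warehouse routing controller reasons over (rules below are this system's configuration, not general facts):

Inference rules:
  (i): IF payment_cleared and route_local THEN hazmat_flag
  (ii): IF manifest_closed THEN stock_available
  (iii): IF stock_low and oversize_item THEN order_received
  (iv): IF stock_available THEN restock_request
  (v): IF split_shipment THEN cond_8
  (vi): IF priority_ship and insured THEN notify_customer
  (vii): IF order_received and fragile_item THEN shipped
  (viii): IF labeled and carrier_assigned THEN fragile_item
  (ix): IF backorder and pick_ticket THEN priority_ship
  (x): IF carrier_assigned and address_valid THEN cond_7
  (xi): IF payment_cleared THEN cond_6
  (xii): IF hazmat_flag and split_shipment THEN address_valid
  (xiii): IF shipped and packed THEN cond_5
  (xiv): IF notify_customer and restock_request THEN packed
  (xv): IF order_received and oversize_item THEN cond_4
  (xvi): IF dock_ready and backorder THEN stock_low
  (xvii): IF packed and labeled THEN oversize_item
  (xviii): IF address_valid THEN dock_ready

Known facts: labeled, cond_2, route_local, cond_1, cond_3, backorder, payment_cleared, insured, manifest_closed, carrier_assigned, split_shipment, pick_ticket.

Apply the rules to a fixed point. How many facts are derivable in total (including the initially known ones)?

Round 1 — (i), (ii), (v), (viii), (ix), (xi), derive hazmat_flag, stock_available, cond_8, fragile_item, priority_ship, cond_6.
Round 2 — (iv), (vi), (xii), derive restock_request, notify_customer, address_valid.
Round 3 — (x), (xiv), (xviii), derive cond_7, packed, dock_ready.
Round 4 — (xvi), (xvii), derive stock_low, oversize_item.
Round 5 — (iii), derive order_received.
Round 6 — (vii), (xv), derive shipped, cond_4.
Round 7 — (xiii), derive cond_5.
Closure: {address_valid, backorder, carrier_assigned, cond_1, cond_2, cond_3, cond_4, cond_5, cond_6, cond_7, cond_8, dock_ready, fragile_item, hazmat_flag, insured, labeled, manifest_closed, notify_customer, order_received, oversize_item, packed, payment_cleared, pick_ticket, priority_ship, restock_request, route_local, shipped, split_shipment, stock_available, stock_low} — 30 facts.

30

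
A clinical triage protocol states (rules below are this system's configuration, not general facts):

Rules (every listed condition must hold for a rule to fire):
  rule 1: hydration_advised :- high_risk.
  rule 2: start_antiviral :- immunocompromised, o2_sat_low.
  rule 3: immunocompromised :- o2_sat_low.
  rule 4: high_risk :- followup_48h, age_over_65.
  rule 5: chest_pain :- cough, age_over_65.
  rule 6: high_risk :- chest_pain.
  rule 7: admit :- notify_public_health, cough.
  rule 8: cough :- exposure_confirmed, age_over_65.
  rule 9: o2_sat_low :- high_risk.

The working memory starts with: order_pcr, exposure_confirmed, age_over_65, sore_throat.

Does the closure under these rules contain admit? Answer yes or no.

no

Round 1: rule 8 [cough :- exposure_confirmed, age_over_65.]. New: cough.
Round 2: rule 5 [chest_pain :- cough, age_over_65.]. New: chest_pain.
Round 3: rule 6 [high_risk :- chest_pain.]. New: high_risk.
Round 4: rule 1 [hydration_advised :- high_risk.]; rule 9 [o2_sat_low :- high_risk.]. New: hydration_advised, o2_sat_low.
Round 5: rule 3 [immunocompromised :- o2_sat_low.]. New: immunocompromised.
Round 6: rule 2 [start_antiviral :- immunocompromised, o2_sat_low.]. New: start_antiviral.
Fixed point reached. admit is concluded only by rule 7; rule 7 needs notify_public_health (never derived).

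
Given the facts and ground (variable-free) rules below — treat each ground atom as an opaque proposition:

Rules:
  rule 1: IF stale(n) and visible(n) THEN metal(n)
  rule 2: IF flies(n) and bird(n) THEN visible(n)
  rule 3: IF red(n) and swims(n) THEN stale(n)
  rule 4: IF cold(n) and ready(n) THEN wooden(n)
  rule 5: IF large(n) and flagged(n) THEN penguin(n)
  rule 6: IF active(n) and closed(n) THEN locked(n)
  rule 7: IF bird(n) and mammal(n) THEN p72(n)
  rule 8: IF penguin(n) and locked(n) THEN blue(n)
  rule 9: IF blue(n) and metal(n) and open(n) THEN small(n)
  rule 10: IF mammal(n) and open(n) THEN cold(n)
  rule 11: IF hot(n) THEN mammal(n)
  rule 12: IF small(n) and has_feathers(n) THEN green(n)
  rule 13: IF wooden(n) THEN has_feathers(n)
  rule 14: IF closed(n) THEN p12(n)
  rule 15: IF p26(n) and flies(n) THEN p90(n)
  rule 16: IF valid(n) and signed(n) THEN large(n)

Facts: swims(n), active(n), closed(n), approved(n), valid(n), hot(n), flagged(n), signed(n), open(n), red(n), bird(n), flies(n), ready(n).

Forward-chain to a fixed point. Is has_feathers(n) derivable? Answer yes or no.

yes

Round 1: rule 2 [IF flies(n) and bird(n) THEN visible(n)]; rule 3 [IF red(n) and swims(n) THEN stale(n)]; rule 6 [IF active(n) and closed(n) THEN locked(n)]; rule 11 [IF hot(n) THEN mammal(n)]; rule 14 [IF closed(n) THEN p12(n)]; rule 16 [IF valid(n) and signed(n) THEN large(n)]. New: visible(n), stale(n), locked(n), mammal(n), p12(n), large(n).
Round 2: rule 1 [IF stale(n) and visible(n) THEN metal(n)]; rule 5 [IF large(n) and flagged(n) THEN penguin(n)]; rule 7 [IF bird(n) and mammal(n) THEN p72(n)]; rule 10 [IF mammal(n) and open(n) THEN cold(n)]. New: metal(n), penguin(n), p72(n), cold(n).
Round 3: rule 4 [IF cold(n) and ready(n) THEN wooden(n)]; rule 8 [IF penguin(n) and locked(n) THEN blue(n)]. New: wooden(n), blue(n).
Round 4: rule 9 [IF blue(n) and metal(n) and open(n) THEN small(n)]; rule 13 [IF wooden(n) THEN has_feathers(n)]. New: small(n), has_feathers(n).
Round 5: rule 12 [IF small(n) and has_feathers(n) THEN green(n)]. New: green(n).
has_feathers(n) appears in round 4, so it is derivable.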